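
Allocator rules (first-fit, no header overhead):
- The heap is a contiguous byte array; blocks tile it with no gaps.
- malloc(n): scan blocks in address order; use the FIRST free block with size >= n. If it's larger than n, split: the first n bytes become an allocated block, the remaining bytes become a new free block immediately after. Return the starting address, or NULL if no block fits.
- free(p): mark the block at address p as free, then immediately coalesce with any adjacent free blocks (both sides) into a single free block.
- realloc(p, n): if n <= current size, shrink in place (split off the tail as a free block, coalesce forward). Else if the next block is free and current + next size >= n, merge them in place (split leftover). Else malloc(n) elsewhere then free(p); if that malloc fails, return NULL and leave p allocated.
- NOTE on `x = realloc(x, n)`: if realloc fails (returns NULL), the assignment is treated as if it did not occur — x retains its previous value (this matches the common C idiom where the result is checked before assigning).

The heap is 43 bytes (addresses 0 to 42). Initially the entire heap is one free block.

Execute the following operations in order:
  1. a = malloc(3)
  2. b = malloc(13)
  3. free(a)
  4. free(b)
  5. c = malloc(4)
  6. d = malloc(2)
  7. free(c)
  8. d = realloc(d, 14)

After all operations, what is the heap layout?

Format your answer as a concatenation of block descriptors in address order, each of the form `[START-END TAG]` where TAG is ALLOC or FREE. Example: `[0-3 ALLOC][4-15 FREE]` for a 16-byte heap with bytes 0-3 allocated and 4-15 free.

Answer: [0-3 FREE][4-17 ALLOC][18-42 FREE]

Derivation:
Op 1: a = malloc(3) -> a = 0; heap: [0-2 ALLOC][3-42 FREE]
Op 2: b = malloc(13) -> b = 3; heap: [0-2 ALLOC][3-15 ALLOC][16-42 FREE]
Op 3: free(a) -> (freed a); heap: [0-2 FREE][3-15 ALLOC][16-42 FREE]
Op 4: free(b) -> (freed b); heap: [0-42 FREE]
Op 5: c = malloc(4) -> c = 0; heap: [0-3 ALLOC][4-42 FREE]
Op 6: d = malloc(2) -> d = 4; heap: [0-3 ALLOC][4-5 ALLOC][6-42 FREE]
Op 7: free(c) -> (freed c); heap: [0-3 FREE][4-5 ALLOC][6-42 FREE]
Op 8: d = realloc(d, 14) -> d = 4; heap: [0-3 FREE][4-17 ALLOC][18-42 FREE]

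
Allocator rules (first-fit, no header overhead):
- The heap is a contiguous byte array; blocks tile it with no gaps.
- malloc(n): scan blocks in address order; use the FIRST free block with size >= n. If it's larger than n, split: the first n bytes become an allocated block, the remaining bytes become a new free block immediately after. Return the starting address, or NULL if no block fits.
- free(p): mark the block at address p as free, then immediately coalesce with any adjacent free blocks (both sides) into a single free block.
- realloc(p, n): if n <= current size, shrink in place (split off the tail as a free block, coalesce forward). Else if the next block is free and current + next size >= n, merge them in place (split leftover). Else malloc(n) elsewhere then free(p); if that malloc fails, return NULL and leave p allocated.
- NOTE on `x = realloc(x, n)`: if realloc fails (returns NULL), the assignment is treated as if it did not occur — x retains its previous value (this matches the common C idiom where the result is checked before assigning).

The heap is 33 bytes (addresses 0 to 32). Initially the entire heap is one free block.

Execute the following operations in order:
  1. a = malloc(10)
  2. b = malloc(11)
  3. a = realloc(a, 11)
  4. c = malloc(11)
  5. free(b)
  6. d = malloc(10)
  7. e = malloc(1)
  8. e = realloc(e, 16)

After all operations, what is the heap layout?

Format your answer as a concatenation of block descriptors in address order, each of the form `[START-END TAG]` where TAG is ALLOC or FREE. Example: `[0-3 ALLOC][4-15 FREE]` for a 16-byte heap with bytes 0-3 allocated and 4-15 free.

Answer: [0-9 ALLOC][10-10 ALLOC][11-20 FREE][21-31 ALLOC][32-32 FREE]

Derivation:
Op 1: a = malloc(10) -> a = 0; heap: [0-9 ALLOC][10-32 FREE]
Op 2: b = malloc(11) -> b = 10; heap: [0-9 ALLOC][10-20 ALLOC][21-32 FREE]
Op 3: a = realloc(a, 11) -> a = 21; heap: [0-9 FREE][10-20 ALLOC][21-31 ALLOC][32-32 FREE]
Op 4: c = malloc(11) -> c = NULL; heap: [0-9 FREE][10-20 ALLOC][21-31 ALLOC][32-32 FREE]
Op 5: free(b) -> (freed b); heap: [0-20 FREE][21-31 ALLOC][32-32 FREE]
Op 6: d = malloc(10) -> d = 0; heap: [0-9 ALLOC][10-20 FREE][21-31 ALLOC][32-32 FREE]
Op 7: e = malloc(1) -> e = 10; heap: [0-9 ALLOC][10-10 ALLOC][11-20 FREE][21-31 ALLOC][32-32 FREE]
Op 8: e = realloc(e, 16) -> NULL (e unchanged); heap: [0-9 ALLOC][10-10 ALLOC][11-20 FREE][21-31 ALLOC][32-32 FREE]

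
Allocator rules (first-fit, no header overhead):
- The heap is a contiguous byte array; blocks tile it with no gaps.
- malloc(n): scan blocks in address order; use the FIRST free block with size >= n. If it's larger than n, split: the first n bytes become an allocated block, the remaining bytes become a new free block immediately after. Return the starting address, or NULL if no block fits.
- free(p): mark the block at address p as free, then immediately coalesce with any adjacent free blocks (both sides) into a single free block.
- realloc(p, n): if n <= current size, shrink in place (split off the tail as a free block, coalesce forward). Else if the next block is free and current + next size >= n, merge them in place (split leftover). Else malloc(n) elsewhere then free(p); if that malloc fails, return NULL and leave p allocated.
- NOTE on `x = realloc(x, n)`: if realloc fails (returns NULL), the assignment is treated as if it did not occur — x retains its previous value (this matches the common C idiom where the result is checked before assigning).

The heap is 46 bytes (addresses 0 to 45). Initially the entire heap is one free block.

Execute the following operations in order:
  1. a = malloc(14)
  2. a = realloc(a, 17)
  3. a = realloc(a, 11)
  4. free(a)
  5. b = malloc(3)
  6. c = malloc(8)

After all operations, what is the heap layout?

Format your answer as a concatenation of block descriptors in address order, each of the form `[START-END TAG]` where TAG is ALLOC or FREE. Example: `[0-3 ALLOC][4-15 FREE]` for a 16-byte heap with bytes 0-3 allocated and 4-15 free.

Op 1: a = malloc(14) -> a = 0; heap: [0-13 ALLOC][14-45 FREE]
Op 2: a = realloc(a, 17) -> a = 0; heap: [0-16 ALLOC][17-45 FREE]
Op 3: a = realloc(a, 11) -> a = 0; heap: [0-10 ALLOC][11-45 FREE]
Op 4: free(a) -> (freed a); heap: [0-45 FREE]
Op 5: b = malloc(3) -> b = 0; heap: [0-2 ALLOC][3-45 FREE]
Op 6: c = malloc(8) -> c = 3; heap: [0-2 ALLOC][3-10 ALLOC][11-45 FREE]

Answer: [0-2 ALLOC][3-10 ALLOC][11-45 FREE]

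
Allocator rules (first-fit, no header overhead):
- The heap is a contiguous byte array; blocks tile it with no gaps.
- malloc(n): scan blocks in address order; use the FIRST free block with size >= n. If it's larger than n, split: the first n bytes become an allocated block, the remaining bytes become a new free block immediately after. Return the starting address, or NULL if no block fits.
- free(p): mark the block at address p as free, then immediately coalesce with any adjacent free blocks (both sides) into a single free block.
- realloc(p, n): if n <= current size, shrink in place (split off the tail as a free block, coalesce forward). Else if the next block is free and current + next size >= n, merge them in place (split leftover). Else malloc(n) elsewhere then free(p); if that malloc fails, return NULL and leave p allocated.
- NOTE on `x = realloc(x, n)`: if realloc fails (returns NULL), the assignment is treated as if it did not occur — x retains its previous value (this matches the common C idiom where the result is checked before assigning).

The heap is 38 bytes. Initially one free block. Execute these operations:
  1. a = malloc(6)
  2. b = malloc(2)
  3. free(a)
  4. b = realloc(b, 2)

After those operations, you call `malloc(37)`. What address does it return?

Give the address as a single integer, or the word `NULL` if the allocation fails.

Answer: NULL

Derivation:
Op 1: a = malloc(6) -> a = 0; heap: [0-5 ALLOC][6-37 FREE]
Op 2: b = malloc(2) -> b = 6; heap: [0-5 ALLOC][6-7 ALLOC][8-37 FREE]
Op 3: free(a) -> (freed a); heap: [0-5 FREE][6-7 ALLOC][8-37 FREE]
Op 4: b = realloc(b, 2) -> b = 6; heap: [0-5 FREE][6-7 ALLOC][8-37 FREE]
malloc(37): first-fit scan over [0-5 FREE][6-7 ALLOC][8-37 FREE] -> NULL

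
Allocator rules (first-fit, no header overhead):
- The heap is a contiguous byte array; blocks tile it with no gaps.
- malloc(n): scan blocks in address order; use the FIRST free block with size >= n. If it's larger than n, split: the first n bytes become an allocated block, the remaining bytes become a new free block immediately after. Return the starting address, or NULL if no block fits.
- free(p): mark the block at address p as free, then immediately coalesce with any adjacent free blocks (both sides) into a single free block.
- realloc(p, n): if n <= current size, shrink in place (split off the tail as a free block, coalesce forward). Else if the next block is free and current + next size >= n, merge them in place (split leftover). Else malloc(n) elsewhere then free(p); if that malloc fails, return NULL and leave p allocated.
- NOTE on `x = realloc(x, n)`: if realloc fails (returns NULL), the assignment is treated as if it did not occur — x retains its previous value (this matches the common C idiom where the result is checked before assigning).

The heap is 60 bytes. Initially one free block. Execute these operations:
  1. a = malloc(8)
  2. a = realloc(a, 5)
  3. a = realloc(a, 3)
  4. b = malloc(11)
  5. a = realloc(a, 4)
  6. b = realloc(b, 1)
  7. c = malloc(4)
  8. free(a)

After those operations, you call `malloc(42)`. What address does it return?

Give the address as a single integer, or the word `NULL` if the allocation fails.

Op 1: a = malloc(8) -> a = 0; heap: [0-7 ALLOC][8-59 FREE]
Op 2: a = realloc(a, 5) -> a = 0; heap: [0-4 ALLOC][5-59 FREE]
Op 3: a = realloc(a, 3) -> a = 0; heap: [0-2 ALLOC][3-59 FREE]
Op 4: b = malloc(11) -> b = 3; heap: [0-2 ALLOC][3-13 ALLOC][14-59 FREE]
Op 5: a = realloc(a, 4) -> a = 14; heap: [0-2 FREE][3-13 ALLOC][14-17 ALLOC][18-59 FREE]
Op 6: b = realloc(b, 1) -> b = 3; heap: [0-2 FREE][3-3 ALLOC][4-13 FREE][14-17 ALLOC][18-59 FREE]
Op 7: c = malloc(4) -> c = 4; heap: [0-2 FREE][3-3 ALLOC][4-7 ALLOC][8-13 FREE][14-17 ALLOC][18-59 FREE]
Op 8: free(a) -> (freed a); heap: [0-2 FREE][3-3 ALLOC][4-7 ALLOC][8-59 FREE]
malloc(42): first-fit scan over [0-2 FREE][3-3 ALLOC][4-7 ALLOC][8-59 FREE] -> 8

Answer: 8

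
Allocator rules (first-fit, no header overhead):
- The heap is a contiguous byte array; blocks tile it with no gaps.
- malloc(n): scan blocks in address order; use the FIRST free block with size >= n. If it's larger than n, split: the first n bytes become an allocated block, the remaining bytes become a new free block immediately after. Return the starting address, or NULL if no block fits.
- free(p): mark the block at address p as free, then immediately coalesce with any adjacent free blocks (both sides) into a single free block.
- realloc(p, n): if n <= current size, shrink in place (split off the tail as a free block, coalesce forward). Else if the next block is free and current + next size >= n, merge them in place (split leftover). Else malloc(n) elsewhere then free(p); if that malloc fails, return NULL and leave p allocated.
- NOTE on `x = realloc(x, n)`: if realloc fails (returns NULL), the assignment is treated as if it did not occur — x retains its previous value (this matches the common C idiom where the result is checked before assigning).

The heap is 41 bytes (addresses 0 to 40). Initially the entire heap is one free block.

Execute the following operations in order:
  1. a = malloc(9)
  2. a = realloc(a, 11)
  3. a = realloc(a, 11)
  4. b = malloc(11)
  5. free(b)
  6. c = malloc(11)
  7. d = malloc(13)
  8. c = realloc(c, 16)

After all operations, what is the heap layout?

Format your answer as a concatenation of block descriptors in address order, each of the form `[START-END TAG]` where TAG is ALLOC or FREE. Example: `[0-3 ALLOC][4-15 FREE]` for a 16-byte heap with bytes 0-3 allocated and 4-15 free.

Answer: [0-10 ALLOC][11-21 ALLOC][22-34 ALLOC][35-40 FREE]

Derivation:
Op 1: a = malloc(9) -> a = 0; heap: [0-8 ALLOC][9-40 FREE]
Op 2: a = realloc(a, 11) -> a = 0; heap: [0-10 ALLOC][11-40 FREE]
Op 3: a = realloc(a, 11) -> a = 0; heap: [0-10 ALLOC][11-40 FREE]
Op 4: b = malloc(11) -> b = 11; heap: [0-10 ALLOC][11-21 ALLOC][22-40 FREE]
Op 5: free(b) -> (freed b); heap: [0-10 ALLOC][11-40 FREE]
Op 6: c = malloc(11) -> c = 11; heap: [0-10 ALLOC][11-21 ALLOC][22-40 FREE]
Op 7: d = malloc(13) -> d = 22; heap: [0-10 ALLOC][11-21 ALLOC][22-34 ALLOC][35-40 FREE]
Op 8: c = realloc(c, 16) -> NULL (c unchanged); heap: [0-10 ALLOC][11-21 ALLOC][22-34 ALLOC][35-40 FREE]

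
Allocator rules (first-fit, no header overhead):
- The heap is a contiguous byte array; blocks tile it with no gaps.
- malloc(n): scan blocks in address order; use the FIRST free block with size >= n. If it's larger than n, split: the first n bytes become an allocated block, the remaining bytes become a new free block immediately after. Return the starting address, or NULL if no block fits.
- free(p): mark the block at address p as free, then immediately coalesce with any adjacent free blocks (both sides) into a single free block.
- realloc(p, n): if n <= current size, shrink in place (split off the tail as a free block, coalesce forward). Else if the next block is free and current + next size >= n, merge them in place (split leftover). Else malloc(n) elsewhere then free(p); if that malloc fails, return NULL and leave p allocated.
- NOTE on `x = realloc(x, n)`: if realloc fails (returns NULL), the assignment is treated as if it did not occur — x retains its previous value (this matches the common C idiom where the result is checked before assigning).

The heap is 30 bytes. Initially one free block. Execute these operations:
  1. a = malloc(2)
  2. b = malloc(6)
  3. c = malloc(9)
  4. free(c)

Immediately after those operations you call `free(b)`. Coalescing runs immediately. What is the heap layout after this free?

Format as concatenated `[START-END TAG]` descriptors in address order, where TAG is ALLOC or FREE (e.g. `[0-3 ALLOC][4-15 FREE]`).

Answer: [0-1 ALLOC][2-29 FREE]

Derivation:
Op 1: a = malloc(2) -> a = 0; heap: [0-1 ALLOC][2-29 FREE]
Op 2: b = malloc(6) -> b = 2; heap: [0-1 ALLOC][2-7 ALLOC][8-29 FREE]
Op 3: c = malloc(9) -> c = 8; heap: [0-1 ALLOC][2-7 ALLOC][8-16 ALLOC][17-29 FREE]
Op 4: free(c) -> (freed c); heap: [0-1 ALLOC][2-7 ALLOC][8-29 FREE]
free(b): b = 2 -> block [2-7 ALLOC]; mark free, coalesce with adjacent free neighbors -> [0-1 ALLOC][2-29 FREE]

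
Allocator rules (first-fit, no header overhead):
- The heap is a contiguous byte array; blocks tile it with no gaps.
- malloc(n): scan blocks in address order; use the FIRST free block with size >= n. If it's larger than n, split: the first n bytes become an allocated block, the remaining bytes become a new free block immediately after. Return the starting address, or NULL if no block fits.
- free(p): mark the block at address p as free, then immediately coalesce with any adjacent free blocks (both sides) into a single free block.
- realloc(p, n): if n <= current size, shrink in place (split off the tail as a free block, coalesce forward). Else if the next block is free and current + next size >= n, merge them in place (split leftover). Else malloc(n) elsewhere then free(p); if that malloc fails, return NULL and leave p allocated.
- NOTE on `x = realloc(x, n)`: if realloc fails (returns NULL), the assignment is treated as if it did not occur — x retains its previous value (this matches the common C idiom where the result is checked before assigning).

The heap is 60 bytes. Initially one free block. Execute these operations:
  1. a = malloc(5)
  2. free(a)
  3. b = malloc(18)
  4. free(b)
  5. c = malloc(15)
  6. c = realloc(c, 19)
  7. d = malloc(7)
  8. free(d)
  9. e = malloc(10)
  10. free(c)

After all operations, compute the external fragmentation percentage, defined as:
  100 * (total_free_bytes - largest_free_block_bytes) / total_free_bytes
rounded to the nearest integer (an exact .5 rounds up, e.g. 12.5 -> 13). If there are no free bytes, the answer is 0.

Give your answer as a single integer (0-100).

Answer: 38

Derivation:
Op 1: a = malloc(5) -> a = 0; heap: [0-4 ALLOC][5-59 FREE]
Op 2: free(a) -> (freed a); heap: [0-59 FREE]
Op 3: b = malloc(18) -> b = 0; heap: [0-17 ALLOC][18-59 FREE]
Op 4: free(b) -> (freed b); heap: [0-59 FREE]
Op 5: c = malloc(15) -> c = 0; heap: [0-14 ALLOC][15-59 FREE]
Op 6: c = realloc(c, 19) -> c = 0; heap: [0-18 ALLOC][19-59 FREE]
Op 7: d = malloc(7) -> d = 19; heap: [0-18 ALLOC][19-25 ALLOC][26-59 FREE]
Op 8: free(d) -> (freed d); heap: [0-18 ALLOC][19-59 FREE]
Op 9: e = malloc(10) -> e = 19; heap: [0-18 ALLOC][19-28 ALLOC][29-59 FREE]
Op 10: free(c) -> (freed c); heap: [0-18 FREE][19-28 ALLOC][29-59 FREE]
Free blocks: [19 31] total_free=50 largest=31 -> 100*(50-31)/50 = 1900/50 = 38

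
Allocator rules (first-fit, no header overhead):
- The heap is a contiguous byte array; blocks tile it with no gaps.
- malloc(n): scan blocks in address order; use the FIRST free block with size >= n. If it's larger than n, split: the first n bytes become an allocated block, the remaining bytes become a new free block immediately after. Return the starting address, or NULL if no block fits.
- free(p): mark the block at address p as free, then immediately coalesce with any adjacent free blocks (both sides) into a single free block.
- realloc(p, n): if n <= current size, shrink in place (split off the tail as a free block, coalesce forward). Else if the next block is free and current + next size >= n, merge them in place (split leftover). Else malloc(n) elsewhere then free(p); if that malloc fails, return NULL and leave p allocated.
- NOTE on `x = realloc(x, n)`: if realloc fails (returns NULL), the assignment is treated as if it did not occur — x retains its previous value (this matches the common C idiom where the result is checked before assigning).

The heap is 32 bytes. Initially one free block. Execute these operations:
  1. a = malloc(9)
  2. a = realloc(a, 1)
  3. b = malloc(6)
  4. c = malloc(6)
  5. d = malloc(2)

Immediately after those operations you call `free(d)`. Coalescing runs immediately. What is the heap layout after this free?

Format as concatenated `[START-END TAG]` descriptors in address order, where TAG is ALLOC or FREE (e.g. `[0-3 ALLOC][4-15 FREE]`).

Answer: [0-0 ALLOC][1-6 ALLOC][7-12 ALLOC][13-31 FREE]

Derivation:
Op 1: a = malloc(9) -> a = 0; heap: [0-8 ALLOC][9-31 FREE]
Op 2: a = realloc(a, 1) -> a = 0; heap: [0-0 ALLOC][1-31 FREE]
Op 3: b = malloc(6) -> b = 1; heap: [0-0 ALLOC][1-6 ALLOC][7-31 FREE]
Op 4: c = malloc(6) -> c = 7; heap: [0-0 ALLOC][1-6 ALLOC][7-12 ALLOC][13-31 FREE]
Op 5: d = malloc(2) -> d = 13; heap: [0-0 ALLOC][1-6 ALLOC][7-12 ALLOC][13-14 ALLOC][15-31 FREE]
free(d): d = 13 -> block [13-14 ALLOC]; mark free, coalesce with adjacent free neighbors -> [0-0 ALLOC][1-6 ALLOC][7-12 ALLOC][13-31 FREE]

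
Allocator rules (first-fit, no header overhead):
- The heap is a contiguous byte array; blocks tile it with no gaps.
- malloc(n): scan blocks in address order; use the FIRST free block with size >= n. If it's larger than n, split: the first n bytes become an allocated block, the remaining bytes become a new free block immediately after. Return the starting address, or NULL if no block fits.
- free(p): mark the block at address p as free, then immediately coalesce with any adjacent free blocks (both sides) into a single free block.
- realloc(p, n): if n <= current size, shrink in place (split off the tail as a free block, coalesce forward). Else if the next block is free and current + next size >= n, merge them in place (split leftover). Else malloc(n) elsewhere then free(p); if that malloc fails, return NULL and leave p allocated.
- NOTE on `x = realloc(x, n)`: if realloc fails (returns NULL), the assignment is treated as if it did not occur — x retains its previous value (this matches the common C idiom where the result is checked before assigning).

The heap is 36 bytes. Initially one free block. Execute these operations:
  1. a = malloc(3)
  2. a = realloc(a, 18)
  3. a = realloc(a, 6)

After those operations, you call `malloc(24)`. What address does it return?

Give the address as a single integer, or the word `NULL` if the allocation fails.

Op 1: a = malloc(3) -> a = 0; heap: [0-2 ALLOC][3-35 FREE]
Op 2: a = realloc(a, 18) -> a = 0; heap: [0-17 ALLOC][18-35 FREE]
Op 3: a = realloc(a, 6) -> a = 0; heap: [0-5 ALLOC][6-35 FREE]
malloc(24): first-fit scan over [0-5 ALLOC][6-35 FREE] -> 6

Answer: 6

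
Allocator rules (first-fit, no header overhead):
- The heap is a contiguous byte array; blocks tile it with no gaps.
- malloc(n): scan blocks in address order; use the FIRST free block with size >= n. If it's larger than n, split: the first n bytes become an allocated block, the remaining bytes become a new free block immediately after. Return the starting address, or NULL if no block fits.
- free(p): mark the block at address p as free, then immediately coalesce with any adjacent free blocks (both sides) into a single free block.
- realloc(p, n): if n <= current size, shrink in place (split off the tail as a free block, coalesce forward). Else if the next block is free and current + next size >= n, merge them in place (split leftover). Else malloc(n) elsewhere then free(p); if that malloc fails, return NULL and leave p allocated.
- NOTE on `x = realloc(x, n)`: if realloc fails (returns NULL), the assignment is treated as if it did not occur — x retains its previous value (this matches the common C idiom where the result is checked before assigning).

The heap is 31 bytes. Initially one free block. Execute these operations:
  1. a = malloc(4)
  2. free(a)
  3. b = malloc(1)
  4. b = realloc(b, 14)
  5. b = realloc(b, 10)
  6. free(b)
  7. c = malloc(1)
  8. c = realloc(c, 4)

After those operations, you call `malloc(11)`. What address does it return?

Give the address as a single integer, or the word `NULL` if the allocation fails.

Op 1: a = malloc(4) -> a = 0; heap: [0-3 ALLOC][4-30 FREE]
Op 2: free(a) -> (freed a); heap: [0-30 FREE]
Op 3: b = malloc(1) -> b = 0; heap: [0-0 ALLOC][1-30 FREE]
Op 4: b = realloc(b, 14) -> b = 0; heap: [0-13 ALLOC][14-30 FREE]
Op 5: b = realloc(b, 10) -> b = 0; heap: [0-9 ALLOC][10-30 FREE]
Op 6: free(b) -> (freed b); heap: [0-30 FREE]
Op 7: c = malloc(1) -> c = 0; heap: [0-0 ALLOC][1-30 FREE]
Op 8: c = realloc(c, 4) -> c = 0; heap: [0-3 ALLOC][4-30 FREE]
malloc(11): first-fit scan over [0-3 ALLOC][4-30 FREE] -> 4

Answer: 4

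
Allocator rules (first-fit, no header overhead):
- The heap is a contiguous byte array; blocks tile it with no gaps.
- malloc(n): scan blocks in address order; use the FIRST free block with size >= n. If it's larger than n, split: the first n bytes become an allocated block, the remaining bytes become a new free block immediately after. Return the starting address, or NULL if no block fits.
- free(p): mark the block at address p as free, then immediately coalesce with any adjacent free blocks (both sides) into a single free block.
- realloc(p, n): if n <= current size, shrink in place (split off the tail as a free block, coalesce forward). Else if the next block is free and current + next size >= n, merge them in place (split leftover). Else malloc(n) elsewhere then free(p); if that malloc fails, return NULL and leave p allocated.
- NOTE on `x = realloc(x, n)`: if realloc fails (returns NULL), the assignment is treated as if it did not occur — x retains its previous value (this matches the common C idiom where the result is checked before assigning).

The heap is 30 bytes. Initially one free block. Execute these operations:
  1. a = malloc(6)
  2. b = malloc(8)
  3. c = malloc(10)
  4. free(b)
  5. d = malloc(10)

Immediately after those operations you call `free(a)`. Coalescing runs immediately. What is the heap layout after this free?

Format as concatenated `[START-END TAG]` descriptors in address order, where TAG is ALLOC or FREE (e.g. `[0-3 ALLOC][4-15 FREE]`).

Op 1: a = malloc(6) -> a = 0; heap: [0-5 ALLOC][6-29 FREE]
Op 2: b = malloc(8) -> b = 6; heap: [0-5 ALLOC][6-13 ALLOC][14-29 FREE]
Op 3: c = malloc(10) -> c = 14; heap: [0-5 ALLOC][6-13 ALLOC][14-23 ALLOC][24-29 FREE]
Op 4: free(b) -> (freed b); heap: [0-5 ALLOC][6-13 FREE][14-23 ALLOC][24-29 FREE]
Op 5: d = malloc(10) -> d = NULL; heap: [0-5 ALLOC][6-13 FREE][14-23 ALLOC][24-29 FREE]
free(a): a = 0 -> block [0-5 ALLOC]; mark free, coalesce with adjacent free neighbors -> [0-13 FREE][14-23 ALLOC][24-29 FREE]

Answer: [0-13 FREE][14-23 ALLOC][24-29 FREE]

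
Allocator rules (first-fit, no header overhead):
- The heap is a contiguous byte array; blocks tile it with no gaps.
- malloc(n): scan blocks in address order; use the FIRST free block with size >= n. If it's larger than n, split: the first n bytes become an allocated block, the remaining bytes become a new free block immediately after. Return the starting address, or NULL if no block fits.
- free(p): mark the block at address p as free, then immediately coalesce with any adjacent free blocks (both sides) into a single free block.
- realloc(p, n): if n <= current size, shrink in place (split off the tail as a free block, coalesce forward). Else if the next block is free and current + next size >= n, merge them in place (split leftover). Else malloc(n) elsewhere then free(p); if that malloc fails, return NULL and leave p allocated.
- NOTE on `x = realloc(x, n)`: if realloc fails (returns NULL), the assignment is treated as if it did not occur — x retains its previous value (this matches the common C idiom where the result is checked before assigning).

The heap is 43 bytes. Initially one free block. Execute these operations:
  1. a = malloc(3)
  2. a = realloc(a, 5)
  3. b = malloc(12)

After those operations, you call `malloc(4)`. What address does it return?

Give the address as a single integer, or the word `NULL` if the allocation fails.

Op 1: a = malloc(3) -> a = 0; heap: [0-2 ALLOC][3-42 FREE]
Op 2: a = realloc(a, 5) -> a = 0; heap: [0-4 ALLOC][5-42 FREE]
Op 3: b = malloc(12) -> b = 5; heap: [0-4 ALLOC][5-16 ALLOC][17-42 FREE]
malloc(4): first-fit scan over [0-4 ALLOC][5-16 ALLOC][17-42 FREE] -> 17

Answer: 17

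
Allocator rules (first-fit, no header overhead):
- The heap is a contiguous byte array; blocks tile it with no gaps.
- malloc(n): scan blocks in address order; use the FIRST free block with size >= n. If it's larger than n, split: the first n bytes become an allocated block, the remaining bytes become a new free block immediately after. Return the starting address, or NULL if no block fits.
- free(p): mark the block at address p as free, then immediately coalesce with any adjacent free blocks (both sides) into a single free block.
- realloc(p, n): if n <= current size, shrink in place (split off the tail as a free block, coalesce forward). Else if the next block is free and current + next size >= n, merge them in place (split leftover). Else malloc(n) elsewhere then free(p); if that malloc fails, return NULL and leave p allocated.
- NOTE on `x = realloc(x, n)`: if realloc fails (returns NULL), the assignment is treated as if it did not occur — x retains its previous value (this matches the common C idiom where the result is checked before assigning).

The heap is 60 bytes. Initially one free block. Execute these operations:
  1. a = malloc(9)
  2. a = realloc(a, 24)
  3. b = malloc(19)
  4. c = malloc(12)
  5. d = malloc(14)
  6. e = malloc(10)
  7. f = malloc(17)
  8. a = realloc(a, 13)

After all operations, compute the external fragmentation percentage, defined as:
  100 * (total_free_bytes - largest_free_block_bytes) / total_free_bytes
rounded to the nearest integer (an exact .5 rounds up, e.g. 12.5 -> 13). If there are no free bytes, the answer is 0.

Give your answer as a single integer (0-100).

Answer: 31

Derivation:
Op 1: a = malloc(9) -> a = 0; heap: [0-8 ALLOC][9-59 FREE]
Op 2: a = realloc(a, 24) -> a = 0; heap: [0-23 ALLOC][24-59 FREE]
Op 3: b = malloc(19) -> b = 24; heap: [0-23 ALLOC][24-42 ALLOC][43-59 FREE]
Op 4: c = malloc(12) -> c = 43; heap: [0-23 ALLOC][24-42 ALLOC][43-54 ALLOC][55-59 FREE]
Op 5: d = malloc(14) -> d = NULL; heap: [0-23 ALLOC][24-42 ALLOC][43-54 ALLOC][55-59 FREE]
Op 6: e = malloc(10) -> e = NULL; heap: [0-23 ALLOC][24-42 ALLOC][43-54 ALLOC][55-59 FREE]
Op 7: f = malloc(17) -> f = NULL; heap: [0-23 ALLOC][24-42 ALLOC][43-54 ALLOC][55-59 FREE]
Op 8: a = realloc(a, 13) -> a = 0; heap: [0-12 ALLOC][13-23 FREE][24-42 ALLOC][43-54 ALLOC][55-59 FREE]
Free blocks: [11 5] total_free=16 largest=11 -> 100*(16-11)/16 = 500/16 = 31.25 -> rounds to 31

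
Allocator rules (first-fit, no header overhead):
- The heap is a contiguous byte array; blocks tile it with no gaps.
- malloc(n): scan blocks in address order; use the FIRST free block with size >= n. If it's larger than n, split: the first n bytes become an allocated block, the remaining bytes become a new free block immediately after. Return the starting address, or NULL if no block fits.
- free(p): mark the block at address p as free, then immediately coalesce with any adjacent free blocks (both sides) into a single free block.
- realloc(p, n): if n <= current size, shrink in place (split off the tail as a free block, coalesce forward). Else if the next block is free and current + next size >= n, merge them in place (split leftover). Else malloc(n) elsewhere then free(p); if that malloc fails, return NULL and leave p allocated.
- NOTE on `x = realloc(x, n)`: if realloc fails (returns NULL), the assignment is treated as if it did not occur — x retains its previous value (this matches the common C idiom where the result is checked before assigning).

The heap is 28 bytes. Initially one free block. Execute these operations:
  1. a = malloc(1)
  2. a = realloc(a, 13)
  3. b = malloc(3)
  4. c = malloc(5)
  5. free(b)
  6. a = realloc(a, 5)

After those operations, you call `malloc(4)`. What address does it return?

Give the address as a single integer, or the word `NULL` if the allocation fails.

Answer: 5

Derivation:
Op 1: a = malloc(1) -> a = 0; heap: [0-0 ALLOC][1-27 FREE]
Op 2: a = realloc(a, 13) -> a = 0; heap: [0-12 ALLOC][13-27 FREE]
Op 3: b = malloc(3) -> b = 13; heap: [0-12 ALLOC][13-15 ALLOC][16-27 FREE]
Op 4: c = malloc(5) -> c = 16; heap: [0-12 ALLOC][13-15 ALLOC][16-20 ALLOC][21-27 FREE]
Op 5: free(b) -> (freed b); heap: [0-12 ALLOC][13-15 FREE][16-20 ALLOC][21-27 FREE]
Op 6: a = realloc(a, 5) -> a = 0; heap: [0-4 ALLOC][5-15 FREE][16-20 ALLOC][21-27 FREE]
malloc(4): first-fit scan over [0-4 ALLOC][5-15 FREE][16-20 ALLOC][21-27 FREE] -> 5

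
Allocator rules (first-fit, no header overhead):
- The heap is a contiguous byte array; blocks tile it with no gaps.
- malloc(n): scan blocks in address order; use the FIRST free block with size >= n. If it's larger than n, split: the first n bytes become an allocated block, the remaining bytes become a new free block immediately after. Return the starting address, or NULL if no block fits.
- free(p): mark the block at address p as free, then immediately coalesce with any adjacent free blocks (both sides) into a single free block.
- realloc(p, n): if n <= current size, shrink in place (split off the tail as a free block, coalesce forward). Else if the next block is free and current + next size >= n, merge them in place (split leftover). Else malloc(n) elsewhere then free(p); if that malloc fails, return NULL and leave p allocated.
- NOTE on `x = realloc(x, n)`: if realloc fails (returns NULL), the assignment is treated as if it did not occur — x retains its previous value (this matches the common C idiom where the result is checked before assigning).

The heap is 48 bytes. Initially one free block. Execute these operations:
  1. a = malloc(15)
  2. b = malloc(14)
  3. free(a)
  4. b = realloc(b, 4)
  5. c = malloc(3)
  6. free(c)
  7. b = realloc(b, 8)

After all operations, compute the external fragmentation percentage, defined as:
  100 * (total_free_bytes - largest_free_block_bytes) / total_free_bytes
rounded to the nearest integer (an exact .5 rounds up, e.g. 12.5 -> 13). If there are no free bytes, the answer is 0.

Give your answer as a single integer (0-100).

Answer: 38

Derivation:
Op 1: a = malloc(15) -> a = 0; heap: [0-14 ALLOC][15-47 FREE]
Op 2: b = malloc(14) -> b = 15; heap: [0-14 ALLOC][15-28 ALLOC][29-47 FREE]
Op 3: free(a) -> (freed a); heap: [0-14 FREE][15-28 ALLOC][29-47 FREE]
Op 4: b = realloc(b, 4) -> b = 15; heap: [0-14 FREE][15-18 ALLOC][19-47 FREE]
Op 5: c = malloc(3) -> c = 0; heap: [0-2 ALLOC][3-14 FREE][15-18 ALLOC][19-47 FREE]
Op 6: free(c) -> (freed c); heap: [0-14 FREE][15-18 ALLOC][19-47 FREE]
Op 7: b = realloc(b, 8) -> b = 15; heap: [0-14 FREE][15-22 ALLOC][23-47 FREE]
Free blocks: [15 25] total_free=40 largest=25 -> 100*(40-25)/40 = 1500/40 = 37.5 -> rounds to 38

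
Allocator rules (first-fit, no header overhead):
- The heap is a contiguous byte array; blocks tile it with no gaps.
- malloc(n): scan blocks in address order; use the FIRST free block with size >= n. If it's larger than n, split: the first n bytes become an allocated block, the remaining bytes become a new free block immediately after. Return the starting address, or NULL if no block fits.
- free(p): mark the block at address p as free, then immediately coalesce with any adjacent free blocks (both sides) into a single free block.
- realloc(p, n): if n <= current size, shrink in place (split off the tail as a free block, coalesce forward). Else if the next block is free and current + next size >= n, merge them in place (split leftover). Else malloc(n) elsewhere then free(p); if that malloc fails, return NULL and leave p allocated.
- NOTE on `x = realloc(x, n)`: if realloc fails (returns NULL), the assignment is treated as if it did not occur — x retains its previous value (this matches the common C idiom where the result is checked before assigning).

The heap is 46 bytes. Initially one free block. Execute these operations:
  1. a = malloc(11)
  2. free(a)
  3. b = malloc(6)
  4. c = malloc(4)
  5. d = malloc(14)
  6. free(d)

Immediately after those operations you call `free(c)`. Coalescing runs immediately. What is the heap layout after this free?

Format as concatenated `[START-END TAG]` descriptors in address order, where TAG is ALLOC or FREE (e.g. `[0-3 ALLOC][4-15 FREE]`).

Answer: [0-5 ALLOC][6-45 FREE]

Derivation:
Op 1: a = malloc(11) -> a = 0; heap: [0-10 ALLOC][11-45 FREE]
Op 2: free(a) -> (freed a); heap: [0-45 FREE]
Op 3: b = malloc(6) -> b = 0; heap: [0-5 ALLOC][6-45 FREE]
Op 4: c = malloc(4) -> c = 6; heap: [0-5 ALLOC][6-9 ALLOC][10-45 FREE]
Op 5: d = malloc(14) -> d = 10; heap: [0-5 ALLOC][6-9 ALLOC][10-23 ALLOC][24-45 FREE]
Op 6: free(d) -> (freed d); heap: [0-5 ALLOC][6-9 ALLOC][10-45 FREE]
free(c): c = 6 -> block [6-9 ALLOC]; mark free, coalesce with adjacent free neighbors -> [0-5 ALLOC][6-45 FREE]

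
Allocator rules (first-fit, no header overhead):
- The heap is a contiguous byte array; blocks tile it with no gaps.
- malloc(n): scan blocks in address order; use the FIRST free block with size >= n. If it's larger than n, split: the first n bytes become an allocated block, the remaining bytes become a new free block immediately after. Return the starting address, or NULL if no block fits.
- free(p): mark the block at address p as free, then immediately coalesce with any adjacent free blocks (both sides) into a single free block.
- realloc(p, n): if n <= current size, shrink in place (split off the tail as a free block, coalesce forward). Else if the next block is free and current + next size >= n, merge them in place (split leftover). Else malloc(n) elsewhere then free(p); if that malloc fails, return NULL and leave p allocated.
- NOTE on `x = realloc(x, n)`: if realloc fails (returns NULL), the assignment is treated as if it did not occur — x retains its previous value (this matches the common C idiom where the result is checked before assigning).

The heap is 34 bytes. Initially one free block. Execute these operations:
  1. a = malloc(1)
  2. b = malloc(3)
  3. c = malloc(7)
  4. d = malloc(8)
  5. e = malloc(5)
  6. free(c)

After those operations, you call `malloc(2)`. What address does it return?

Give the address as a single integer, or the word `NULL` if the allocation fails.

Op 1: a = malloc(1) -> a = 0; heap: [0-0 ALLOC][1-33 FREE]
Op 2: b = malloc(3) -> b = 1; heap: [0-0 ALLOC][1-3 ALLOC][4-33 FREE]
Op 3: c = malloc(7) -> c = 4; heap: [0-0 ALLOC][1-3 ALLOC][4-10 ALLOC][11-33 FREE]
Op 4: d = malloc(8) -> d = 11; heap: [0-0 ALLOC][1-3 ALLOC][4-10 ALLOC][11-18 ALLOC][19-33 FREE]
Op 5: e = malloc(5) -> e = 19; heap: [0-0 ALLOC][1-3 ALLOC][4-10 ALLOC][11-18 ALLOC][19-23 ALLOC][24-33 FREE]
Op 6: free(c) -> (freed c); heap: [0-0 ALLOC][1-3 ALLOC][4-10 FREE][11-18 ALLOC][19-23 ALLOC][24-33 FREE]
malloc(2): first-fit scan over [0-0 ALLOC][1-3 ALLOC][4-10 FREE][11-18 ALLOC][19-23 ALLOC][24-33 FREE] -> 4

Answer: 4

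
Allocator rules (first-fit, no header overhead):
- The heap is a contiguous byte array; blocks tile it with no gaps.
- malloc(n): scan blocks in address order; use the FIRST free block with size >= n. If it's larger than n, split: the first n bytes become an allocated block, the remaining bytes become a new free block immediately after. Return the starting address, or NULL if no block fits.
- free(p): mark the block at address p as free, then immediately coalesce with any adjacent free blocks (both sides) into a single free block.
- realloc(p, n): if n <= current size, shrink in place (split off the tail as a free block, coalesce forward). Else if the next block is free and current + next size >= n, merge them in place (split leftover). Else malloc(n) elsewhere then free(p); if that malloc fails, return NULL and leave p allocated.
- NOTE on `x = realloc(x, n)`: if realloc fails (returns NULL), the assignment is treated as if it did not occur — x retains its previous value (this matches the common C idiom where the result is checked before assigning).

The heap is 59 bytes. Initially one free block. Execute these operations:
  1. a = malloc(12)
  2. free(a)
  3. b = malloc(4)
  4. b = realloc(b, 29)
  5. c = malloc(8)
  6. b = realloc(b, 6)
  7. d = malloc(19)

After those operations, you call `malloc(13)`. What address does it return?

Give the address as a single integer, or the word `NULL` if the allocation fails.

Answer: 37

Derivation:
Op 1: a = malloc(12) -> a = 0; heap: [0-11 ALLOC][12-58 FREE]
Op 2: free(a) -> (freed a); heap: [0-58 FREE]
Op 3: b = malloc(4) -> b = 0; heap: [0-3 ALLOC][4-58 FREE]
Op 4: b = realloc(b, 29) -> b = 0; heap: [0-28 ALLOC][29-58 FREE]
Op 5: c = malloc(8) -> c = 29; heap: [0-28 ALLOC][29-36 ALLOC][37-58 FREE]
Op 6: b = realloc(b, 6) -> b = 0; heap: [0-5 ALLOC][6-28 FREE][29-36 ALLOC][37-58 FREE]
Op 7: d = malloc(19) -> d = 6; heap: [0-5 ALLOC][6-24 ALLOC][25-28 FREE][29-36 ALLOC][37-58 FREE]
malloc(13): first-fit scan over [0-5 ALLOC][6-24 ALLOC][25-28 FREE][29-36 ALLOC][37-58 FREE] -> 37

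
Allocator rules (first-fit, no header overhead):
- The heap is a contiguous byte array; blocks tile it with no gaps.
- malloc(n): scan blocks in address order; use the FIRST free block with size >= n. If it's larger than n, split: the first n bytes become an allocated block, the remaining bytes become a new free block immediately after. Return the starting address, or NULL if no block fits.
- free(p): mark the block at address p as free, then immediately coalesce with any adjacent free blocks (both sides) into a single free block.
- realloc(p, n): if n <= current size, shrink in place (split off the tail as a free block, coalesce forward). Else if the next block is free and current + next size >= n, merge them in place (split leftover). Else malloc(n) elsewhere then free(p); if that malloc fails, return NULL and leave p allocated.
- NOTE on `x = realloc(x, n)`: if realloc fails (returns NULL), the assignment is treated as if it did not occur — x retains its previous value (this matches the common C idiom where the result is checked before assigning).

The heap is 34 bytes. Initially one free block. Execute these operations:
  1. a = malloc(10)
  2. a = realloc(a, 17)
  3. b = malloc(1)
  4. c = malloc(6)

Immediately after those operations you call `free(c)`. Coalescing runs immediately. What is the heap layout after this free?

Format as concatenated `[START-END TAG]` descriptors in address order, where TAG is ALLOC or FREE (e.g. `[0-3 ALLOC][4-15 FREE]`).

Op 1: a = malloc(10) -> a = 0; heap: [0-9 ALLOC][10-33 FREE]
Op 2: a = realloc(a, 17) -> a = 0; heap: [0-16 ALLOC][17-33 FREE]
Op 3: b = malloc(1) -> b = 17; heap: [0-16 ALLOC][17-17 ALLOC][18-33 FREE]
Op 4: c = malloc(6) -> c = 18; heap: [0-16 ALLOC][17-17 ALLOC][18-23 ALLOC][24-33 FREE]
free(c): c = 18 -> block [18-23 ALLOC]; mark free, coalesce with adjacent free neighbors -> [0-16 ALLOC][17-17 ALLOC][18-33 FREE]

Answer: [0-16 ALLOC][17-17 ALLOC][18-33 FREE]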